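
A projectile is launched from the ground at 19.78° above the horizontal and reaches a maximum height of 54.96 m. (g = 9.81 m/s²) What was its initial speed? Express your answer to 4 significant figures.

97.04 m/s

At maximum height v_y = 0, so (v₀ sin θ)² = 2 g H.
v₀ sin 19.78° = √(2 × 9.81 × 54.96) = 32.838 m/s.
v₀ = 32.838 / sin 19.78° = 32.838 / 0.3384 = 97.04 m/s.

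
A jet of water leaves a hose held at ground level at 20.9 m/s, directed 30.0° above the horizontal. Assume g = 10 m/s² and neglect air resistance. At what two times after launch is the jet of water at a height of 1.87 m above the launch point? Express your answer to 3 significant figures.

v_y0 = 20.9 sin 30.0° = 10.45 m/s.
Set y = v_y0 t − ½ g t² = 1.87: 5.000 t² − 10.45 t + 1.87 = 0.
t = [10.45 ± √(109.2 − 37.40)] / 10 = (10.45 ± 8.473) / 10, giving t = 0.198 s or t = 1.89 s.
So the jet of water is at 1.87 m at t = 0.198 s (rising) and t = 1.89 s (falling).

0.198 s and 1.89 s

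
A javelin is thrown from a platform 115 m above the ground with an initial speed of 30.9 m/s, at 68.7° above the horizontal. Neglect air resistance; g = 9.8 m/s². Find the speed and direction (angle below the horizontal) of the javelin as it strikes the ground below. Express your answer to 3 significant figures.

v_x = 30.9 cos 68.7° = 11.22 m/s (constant).
|v_y| at impact = √((28.79)² + 2×9.8×115) = 55.52 m/s.
Speed = √(11.22² + 55.52²) = 56.6 m/s; angle = arctan(55.52/11.22) = 78.6° below horizontal.

56.6 m/s at 78.6° below the horizontal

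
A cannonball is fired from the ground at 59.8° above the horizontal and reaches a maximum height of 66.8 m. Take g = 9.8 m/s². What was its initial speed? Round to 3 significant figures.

41.9 m/s

At maximum height v_y = 0, so (v₀ sin θ)² = 2 g H.
v₀ sin 59.8° = √(2 × 9.8 × 66.8) = 36.18 m/s.
v₀ = 36.18 / sin 59.8° = 36.18 / 0.8643 = 41.9 m/s.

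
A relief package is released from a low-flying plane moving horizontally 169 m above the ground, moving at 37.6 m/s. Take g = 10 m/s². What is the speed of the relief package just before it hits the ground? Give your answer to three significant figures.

Fall time: t = √(2 × 169 / 10) = 5.814 s.
At impact: v_x = 37.6 m/s (unchanged), v_y = g t = 10 × 5.814 = 58.14 m/s.
Speed = √(v_x² + v_y²) = √(1414 + 3380) = 69.2 m/s.

69.2 m/s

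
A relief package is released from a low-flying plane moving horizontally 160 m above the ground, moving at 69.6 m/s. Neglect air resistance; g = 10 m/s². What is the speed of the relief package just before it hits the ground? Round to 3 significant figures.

89.7 m/s

Fall time: t = √(2 × 160 / 10) = 5.657 s.
At impact: v_x = 69.6 m/s (unchanged), v_y = g t = 10 × 5.657 = 56.57 m/s.
Speed = √(v_x² + v_y²) = √(4844 + 3200) = 89.7 m/s.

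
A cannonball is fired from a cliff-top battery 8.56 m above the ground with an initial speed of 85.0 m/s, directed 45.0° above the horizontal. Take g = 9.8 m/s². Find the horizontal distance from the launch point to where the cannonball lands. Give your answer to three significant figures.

746 m

Components: v_x = 85.0 cos 45.0° = 60.10 m/s, v_y = 85.0 sin 45.0° = 60.10 m/s.
Vertical: 0 = 8.56 + 60.10 t − ½(9.8) t² ⇒ 4.900 t² − 60.10 t − 8.56 = 0.
t = [60.10 + √(3612 + 167.8)] / 9.800 = 12.41 s.
Horizontal: R = v_x · t = 60.10 × 12.41 = 746 m.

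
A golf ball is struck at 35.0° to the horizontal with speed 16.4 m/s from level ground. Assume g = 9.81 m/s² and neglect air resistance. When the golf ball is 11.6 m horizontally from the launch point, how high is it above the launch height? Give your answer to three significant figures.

v_x = 16.4 cos 35.0° = 13.43 m/s, v_y0 = 16.4 sin 35.0° = 9.407 m/s.
Time to reach x = 11.6 m: t = x / v_x = 11.6 / 13.43 = 0.8637 s.
y = v_y0 t − ½ g t² = 9.407×0.8637 − 4.905×0.8637² = 4.47 m.

4.47 m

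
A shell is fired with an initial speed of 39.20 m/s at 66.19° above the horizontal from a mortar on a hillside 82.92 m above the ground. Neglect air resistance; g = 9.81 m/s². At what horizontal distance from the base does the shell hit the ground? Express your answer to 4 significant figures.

144.9 m

Components: v_x = 39.20 cos 66.19° = 15.825 m/s, v_y = 39.20 sin 66.19° = 35.864 m/s.
Vertical: 0 = 82.92 + 35.864 t − ½(9.81) t² ⇒ 4.905 t² − 35.864 t − 82.92 = 0.
t = [35.864 + √(1286.2 + 1626.9)] / 9.810 = 9.1577 s.
Horizontal: R = v_x · t = 15.825 × 9.1577 = 144.9 m.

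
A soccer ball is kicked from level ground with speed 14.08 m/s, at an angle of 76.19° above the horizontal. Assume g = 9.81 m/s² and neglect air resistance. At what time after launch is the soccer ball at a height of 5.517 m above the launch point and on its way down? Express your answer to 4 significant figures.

2.298 s

v_y0 = 14.08 sin 76.19° = 13.673 m/s.
Set y = v_y0 t − ½ g t² = 5.517: 4.905 t² − 13.673 t + 5.517 = 0.
t = [13.673 ± √(186.95 − 108.24)] / 9.81 = (13.673 ± 8.8719) / 9.81, giving t = 0.4894 s or t = 2.298 s.
On the way down corresponds to the larger root: t = 2.298 s.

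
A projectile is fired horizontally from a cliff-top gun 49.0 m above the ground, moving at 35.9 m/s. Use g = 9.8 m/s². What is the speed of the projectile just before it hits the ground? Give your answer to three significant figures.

Fall time: t = √(2 × 49.0 / 9.8) = 3.162 s.
At impact: v_x = 35.9 m/s (unchanged), v_y = g t = 9.8 × 3.162 = 30.99 m/s.
Speed = √(v_x² + v_y²) = √(1289 + 960.4) = 47.4 m/s.

47.4 m/s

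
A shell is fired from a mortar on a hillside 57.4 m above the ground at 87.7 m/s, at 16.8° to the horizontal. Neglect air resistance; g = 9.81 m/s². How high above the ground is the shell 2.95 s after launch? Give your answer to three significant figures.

89.5 m

v_y0 = 87.7 sin 16.8° = 25.35 m/s.
y(t) = 57.4 + v_y0 t − ½ g t² = 57.4 + 25.35×2.95 − ½×9.81×2.95² = 89.5 m.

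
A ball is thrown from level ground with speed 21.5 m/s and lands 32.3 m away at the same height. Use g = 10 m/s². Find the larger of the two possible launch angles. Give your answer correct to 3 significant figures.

Level-ground range: R = v₀² sin(2θ)/g ⇒ sin 2θ = R g / v₀² = 32.3×10/21.5² = 0.6988.
2θ = arcsin(0.6988) = 44.33° or 180° − 44.33° = 135.67°.
So θ = 22.2° or θ = 67.8°.

67.8°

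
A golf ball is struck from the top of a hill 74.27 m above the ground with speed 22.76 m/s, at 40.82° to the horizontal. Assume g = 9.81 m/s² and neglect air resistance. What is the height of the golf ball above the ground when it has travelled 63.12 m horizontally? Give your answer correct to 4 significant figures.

v_x = 22.76 cos 40.82° = 17.224 m/s, v_y0 = 22.76 sin 40.82° = 14.878 m/s.
Time to reach x = 63.12 m: t = x / v_x = 63.12 / 17.224 = 3.6647 s.
y = 74.27 + v_y0 t − ½ g t² = 74.27 + 14.878×3.6647 − 4.905×3.6647² = 62.92 m.

62.92 m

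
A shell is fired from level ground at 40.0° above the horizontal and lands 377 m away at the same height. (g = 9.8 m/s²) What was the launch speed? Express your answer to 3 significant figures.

On level ground, R = v₀² sin(2θ) / g, so v₀ = √(R g / sin 2θ).
sin(2 × 40.0°) = 0.9848.
v₀ = √(377 × 9.8 / 0.9848) = √3752 = 61.3 m/s.

61.3 m/s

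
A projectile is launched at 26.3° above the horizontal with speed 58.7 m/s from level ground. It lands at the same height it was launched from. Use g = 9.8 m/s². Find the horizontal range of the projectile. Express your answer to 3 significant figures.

For level ground, R = v₀² sin(2θ) / g.
sin(2 × 26.3°) = sin 52.60° = 0.7944.
R = (58.7)² × 0.7944 / 9.8 = 279 m.

279 m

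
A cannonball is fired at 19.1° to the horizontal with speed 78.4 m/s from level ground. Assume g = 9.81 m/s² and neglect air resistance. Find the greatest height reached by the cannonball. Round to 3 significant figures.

Vertical component of launch velocity: v_y = 78.4 sin 19.1° = 25.65 m/s.
At the highest point the vertical velocity is zero, so v_y² = 2 g h_max.
h_max = (25.65)² / (2 × 9.81) = 657.9 / 19.62 = 33.5 m.

33.5 m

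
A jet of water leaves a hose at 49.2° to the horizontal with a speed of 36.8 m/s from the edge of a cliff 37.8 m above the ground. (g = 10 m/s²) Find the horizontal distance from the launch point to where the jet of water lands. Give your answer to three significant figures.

161 m

Components: v_x = 36.8 cos 49.2° = 24.05 m/s, v_y = 36.8 sin 49.2° = 27.86 m/s.
Vertical: 0 = 37.8 + 27.86 t − ½(10) t² ⇒ 5.000 t² − 27.86 t − 37.8 = 0.
t = [27.86 + √(776.2 + 756.0)] / 10.00 = 6.700 s.
Horizontal: R = v_x · t = 24.05 × 6.700 = 161 m.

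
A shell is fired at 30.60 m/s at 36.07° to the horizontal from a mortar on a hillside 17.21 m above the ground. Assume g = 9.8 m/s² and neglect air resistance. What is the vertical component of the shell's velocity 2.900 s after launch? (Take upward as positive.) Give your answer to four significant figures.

Initial vertical component: v_y0 = 30.60 sin 36.07° = 18.016 m/s.
v_y(t) = v_y0 − g t = 18.016 − 9.8 × 2.900 = -10.40 m/s.

-10.40 m/s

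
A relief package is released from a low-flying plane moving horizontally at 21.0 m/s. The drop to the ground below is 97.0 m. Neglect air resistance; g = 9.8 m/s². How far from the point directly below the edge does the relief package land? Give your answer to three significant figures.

93.4 m

Initial vertical velocity is zero, so the fall time comes from h = ½ g t²: t = √(2 × 97.0 / 9.8) = 4.449 s.
Horizontal motion is uniform at 21.0 m/s, so x = 21.0 × 4.449 = 93.4 m.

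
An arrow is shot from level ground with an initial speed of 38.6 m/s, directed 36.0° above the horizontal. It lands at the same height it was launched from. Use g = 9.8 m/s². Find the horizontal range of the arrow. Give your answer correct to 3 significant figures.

Components: v_x = 38.6 cos 36.0° = 31.23 m/s, v_y = 38.6 sin 36.0° = 22.69 m/s.
Time of flight (same landing height): t = 2 v_y / g = 2 × 22.69 / 9.8 = 4.631 s.
Range: R = v_x · t = 31.23 × 4.631 = 145 m.

145 m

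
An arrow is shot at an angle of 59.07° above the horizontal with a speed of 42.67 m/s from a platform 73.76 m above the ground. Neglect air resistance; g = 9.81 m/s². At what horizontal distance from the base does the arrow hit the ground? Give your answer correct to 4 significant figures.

Components: v_x = 42.67 cos 59.07° = 21.932 m/s, v_y = 42.67 sin 59.07° = 36.602 m/s.
Vertical: 0 = 73.76 + 36.602 t − ½(9.81) t² ⇒ 4.905 t² − 36.602 t − 73.76 = 0.
t = [36.602 + √(1339.7 + 1447.2)] / 9.810 = 9.1124 s.
Horizontal: R = v_x · t = 21.932 × 9.1124 = 199.9 m.

199.9 m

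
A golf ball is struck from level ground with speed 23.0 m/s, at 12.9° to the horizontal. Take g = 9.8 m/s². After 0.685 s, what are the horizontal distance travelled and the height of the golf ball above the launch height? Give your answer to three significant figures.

x = 15.4 m, y = 1.22 m

v_x = 23.0 cos 12.9° = 22.42 m/s; v_y0 = 23.0 sin 12.9° = 5.135 m/s.
x = v_x t = 22.42 × 0.685 = 15.4 m.
y = v_y0 t − ½ g t² = 5.135×0.685 − 4.900×0.685² = 1.22 m.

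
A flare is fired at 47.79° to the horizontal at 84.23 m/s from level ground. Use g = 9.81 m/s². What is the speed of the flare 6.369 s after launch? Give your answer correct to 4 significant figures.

56.59 m/s

v_x = 84.23 cos 47.79° = 56.590 m/s (constant).
v_y(t) = 84.23 sin 47.79° − g t = 62.388 − 9.81 × 6.369 = -0.091890 m/s.
Speed = √(v_x² + v_y²) = √(3202.4 + 0.0084438) = 56.59 m/s.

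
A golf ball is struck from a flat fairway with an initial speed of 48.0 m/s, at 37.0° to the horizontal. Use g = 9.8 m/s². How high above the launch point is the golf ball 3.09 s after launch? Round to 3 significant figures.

v_y0 = 48.0 sin 37.0° = 28.89 m/s.
y(t) = v_y0 t − ½ g t² = 28.89×3.09 − 4.900×3.09² = 42.5 m.

42.5 m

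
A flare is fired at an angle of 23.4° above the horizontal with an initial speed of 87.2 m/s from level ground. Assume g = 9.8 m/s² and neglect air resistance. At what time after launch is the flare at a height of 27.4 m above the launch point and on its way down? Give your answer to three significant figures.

v_y0 = 87.2 sin 23.4° = 34.63 m/s.
Set y = v_y0 t − ½ g t² = 27.4: 4.900 t² − 34.63 t + 27.4 = 0.
t = [34.63 ± √(1199 − 537.0)] / 9.8 = (34.63 ± 25.73) / 9.8, giving t = 0.908 s or t = 6.16 s.
On the way down corresponds to the larger root: t = 6.16 s.

6.16 s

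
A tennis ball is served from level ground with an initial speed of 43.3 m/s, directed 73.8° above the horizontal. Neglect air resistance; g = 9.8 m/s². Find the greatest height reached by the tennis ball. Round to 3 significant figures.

Vertical component of launch velocity: v_y = 43.3 sin 73.8° = 41.58 m/s.
At the highest point the vertical velocity is zero, so v_y² = 2 g h_max.
h_max = (41.58)² / (2 × 9.8) = 1729 / 19.60 = 88.2 m.

88.2 m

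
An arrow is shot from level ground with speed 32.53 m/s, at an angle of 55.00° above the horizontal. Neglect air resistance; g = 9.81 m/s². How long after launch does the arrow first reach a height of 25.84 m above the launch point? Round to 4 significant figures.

v_y0 = 32.53 sin 55.00° = 26.647 m/s.
Set y = v_y0 t − ½ g t² = 25.84: 4.905 t² − 26.647 t + 25.84 = 0.
t = [26.647 ± √(710.06 − 506.98)] / 9.81 = (26.647 ± 14.251) / 9.81, giving t = 1.264 s or t = 4.169 s.
The arrow is on the way up at the first time, so t = 1.264 s.

1.264 s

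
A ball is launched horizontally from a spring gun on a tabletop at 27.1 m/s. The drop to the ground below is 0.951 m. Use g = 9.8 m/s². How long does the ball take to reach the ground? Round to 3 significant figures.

The horizontal speed doesn't affect the fall. With v_y0 = 0, h = ½ g t².
t = √(2 × 0.951 / 9.8) = √0.1941 = 0.441 s.

0.441 s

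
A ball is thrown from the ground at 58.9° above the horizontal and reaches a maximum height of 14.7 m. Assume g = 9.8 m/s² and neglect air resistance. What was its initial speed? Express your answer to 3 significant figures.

At maximum height v_y = 0, so (v₀ sin θ)² = 2 g H.
v₀ sin 58.9° = √(2 × 9.8 × 14.7) = 16.97 m/s.
v₀ = 16.97 / sin 58.9° = 16.97 / 0.8563 = 19.8 m/s.

19.8 m/s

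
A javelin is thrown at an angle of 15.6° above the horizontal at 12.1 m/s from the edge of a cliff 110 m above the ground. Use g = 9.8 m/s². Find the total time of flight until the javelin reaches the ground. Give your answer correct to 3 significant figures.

Vertical component: v_y = 12.1 sin 15.6° = 3.254 m/s.
Taking up as positive with launch at y = 110 m, landing at y = 0: 0 = 110 + 3.254 t − ½(9.8) t².
Solving 4.900 t² − 3.254 t − 110 = 0 gives t = [3.254 + √(3.254² + 4·4.900·110)] / 9.800 = 5.08 s.

5.08 s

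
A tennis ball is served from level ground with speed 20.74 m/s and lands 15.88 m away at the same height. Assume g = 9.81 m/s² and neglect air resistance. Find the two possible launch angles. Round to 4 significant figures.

Level-ground range: R = v₀² sin(2θ)/g ⇒ sin 2θ = R g / v₀² = 15.88×9.81/20.74² = 0.3622.
2θ = arcsin(0.3622) = 21.235° or 180° − 21.235° = 158.765°.
So θ = 10.62° or θ = 79.38°.

10.62° and 79.38°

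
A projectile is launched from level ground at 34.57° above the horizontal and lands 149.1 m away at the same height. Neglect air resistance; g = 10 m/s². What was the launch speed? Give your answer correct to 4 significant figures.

39.94 m/s

On level ground, R = v₀² sin(2θ) / g, so v₀ = √(R g / sin 2θ).
sin(2 × 34.57°) = 0.9345.
v₀ = √(149.1 × 10 / 0.9345) = √1595.5 = 39.94 m/s.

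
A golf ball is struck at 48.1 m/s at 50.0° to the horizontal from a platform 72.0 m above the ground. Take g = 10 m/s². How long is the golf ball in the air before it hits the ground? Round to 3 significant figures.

Vertical component: v_y = 48.1 sin 50.0° = 36.85 m/s.
Taking up as positive with launch at y = 72.0 m, landing at y = 0: 0 = 72.0 + 36.85 t − ½(10) t².
Solving 5.000 t² − 36.85 t − 72.0 = 0 gives t = [36.85 + √(36.85² + 4·5.000·72.0)] / 10.00 = 8.97 s.

8.97 s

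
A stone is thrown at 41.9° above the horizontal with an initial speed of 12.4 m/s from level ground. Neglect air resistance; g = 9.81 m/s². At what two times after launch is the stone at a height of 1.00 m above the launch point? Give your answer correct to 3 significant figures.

v_y0 = 12.4 sin 41.9° = 8.281 m/s.
Set y = v_y0 t − ½ g t² = 1.00: 4.905 t² − 8.281 t + 1.00 = 0.
t = [8.281 ± √(68.57 − 19.62)] / 9.81 = (8.281 ± 6.996) / 9.81, giving t = 0.131 s or t = 1.56 s.
So the stone is at 1.00 m at t = 0.131 s (rising) and t = 1.56 s (falling).

0.131 s and 1.56 s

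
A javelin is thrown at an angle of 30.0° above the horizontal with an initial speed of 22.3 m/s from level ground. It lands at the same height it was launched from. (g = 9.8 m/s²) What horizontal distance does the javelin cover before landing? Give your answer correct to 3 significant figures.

For level ground, R = v₀² sin(2θ) / g.
sin(2 × 30.0°) = sin 60.00° = 0.8660.
R = (22.3)² × 0.8660 / 9.8 = 43.9 m.

43.9 m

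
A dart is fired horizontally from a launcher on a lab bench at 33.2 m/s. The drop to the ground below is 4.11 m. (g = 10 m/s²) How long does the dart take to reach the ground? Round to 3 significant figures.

The horizontal speed doesn't affect the fall. With v_y0 = 0, h = ½ g t².
t = √(2 × 4.11 / 10) = √0.8220 = 0.907 s.

0.907 s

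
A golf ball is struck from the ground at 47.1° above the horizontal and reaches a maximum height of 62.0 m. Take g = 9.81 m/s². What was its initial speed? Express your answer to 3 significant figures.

At maximum height v_y = 0, so (v₀ sin θ)² = 2 g H.
v₀ sin 47.1° = √(2 × 9.81 × 62.0) = 34.88 m/s.
v₀ = 34.88 / sin 47.1° = 34.88 / 0.7325 = 47.6 m/s.

47.6 m/s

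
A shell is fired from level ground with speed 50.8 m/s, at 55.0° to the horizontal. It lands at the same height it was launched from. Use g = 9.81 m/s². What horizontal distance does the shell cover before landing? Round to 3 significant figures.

For level ground, R = v₀² sin(2θ) / g.
sin(2 × 55.0°) = sin 110.0° = 0.9397.
R = (50.8)² × 0.9397 / 9.81 = 247 m.

247 m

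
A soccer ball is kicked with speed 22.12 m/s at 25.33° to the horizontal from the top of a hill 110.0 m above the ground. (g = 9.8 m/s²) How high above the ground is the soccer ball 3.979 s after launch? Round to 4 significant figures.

70.08 m

v_y0 = 22.12 sin 25.33° = 9.4636 m/s.
y(t) = 110.0 + v_y0 t − ½ g t² = 110.0 + 9.4636×3.979 − ½×9.8×3.979² = 70.08 m.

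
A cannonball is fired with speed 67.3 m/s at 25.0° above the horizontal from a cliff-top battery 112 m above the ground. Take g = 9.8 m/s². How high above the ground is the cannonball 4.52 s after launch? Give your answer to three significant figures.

140 m

v_y0 = 67.3 sin 25.0° = 28.44 m/s.
y(t) = 112 + v_y0 t − ½ g t² = 112 + 28.44×4.52 − ½×9.8×4.52² = 140 m.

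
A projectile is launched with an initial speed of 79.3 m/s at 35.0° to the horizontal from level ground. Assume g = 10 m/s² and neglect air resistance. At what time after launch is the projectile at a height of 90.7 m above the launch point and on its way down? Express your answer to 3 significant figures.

v_y0 = 79.3 sin 35.0° = 45.48 m/s.
Set y = v_y0 t − ½ g t² = 90.7: 5.000 t² − 45.48 t + 90.7 = 0.
t = [45.48 ± √(2068 − 1814)] / 10 = (45.48 ± 15.94) / 10, giving t = 2.95 s or t = 6.14 s.
On the way down corresponds to the larger root: t = 6.14 s.

6.14 s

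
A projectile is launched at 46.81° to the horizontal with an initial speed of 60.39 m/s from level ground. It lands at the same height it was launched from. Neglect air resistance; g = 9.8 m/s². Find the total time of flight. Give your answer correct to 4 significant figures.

8.986 s

Vertical component: v_y = 60.39 sin 46.81° = 44.030 m/s.
For a projectile landing at launch height, time of flight is t = 2 v_y / g = 2 × 44.030 / 9.8 = 8.986 s.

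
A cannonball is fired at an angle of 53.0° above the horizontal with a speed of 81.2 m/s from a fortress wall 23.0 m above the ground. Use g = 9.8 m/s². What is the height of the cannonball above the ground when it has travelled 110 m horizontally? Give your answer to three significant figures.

v_x = 81.2 cos 53.0° = 48.87 m/s, v_y0 = 81.2 sin 53.0° = 64.85 m/s.
Time to reach x = 110 m: t = x / v_x = 110 / 48.87 = 2.251 s.
y = 23.0 + v_y0 t − ½ g t² = 23.0 + 64.85×2.251 − 4.900×2.251² = 144 m.

144 m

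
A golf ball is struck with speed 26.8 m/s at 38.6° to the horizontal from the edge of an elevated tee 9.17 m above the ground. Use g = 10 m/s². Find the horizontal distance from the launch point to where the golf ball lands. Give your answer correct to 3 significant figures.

Components: v_x = 26.8 cos 38.6° = 20.94 m/s, v_y = 26.8 sin 38.6° = 16.72 m/s.
Vertical: 0 = 9.17 + 16.72 t − ½(10) t² ⇒ 5.000 t² − 16.72 t − 9.17 = 0.
t = [16.72 + √(279.6 + 183.4)] / 10.00 = 3.824 s.
Horizontal: R = v_x · t = 20.94 × 3.824 = 80.1 m.

80.1 m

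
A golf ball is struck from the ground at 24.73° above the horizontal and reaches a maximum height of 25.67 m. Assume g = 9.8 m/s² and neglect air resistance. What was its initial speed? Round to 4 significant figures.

53.62 m/s

At maximum height v_y = 0, so (v₀ sin θ)² = 2 g H.
v₀ sin 24.73° = √(2 × 9.8 × 25.67) = 22.431 m/s.
v₀ = 22.431 / sin 24.73° = 22.431 / 0.4183 = 53.62 m/s.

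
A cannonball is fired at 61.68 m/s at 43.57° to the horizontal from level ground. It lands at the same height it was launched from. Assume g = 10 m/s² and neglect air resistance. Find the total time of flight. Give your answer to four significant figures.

Vertical component: v_y = 61.68 sin 43.57° = 42.512 m/s.
For a projectile landing at launch height, time of flight is t = 2 v_y / g = 2 × 42.512 / 10 = 8.502 s.

8.502 s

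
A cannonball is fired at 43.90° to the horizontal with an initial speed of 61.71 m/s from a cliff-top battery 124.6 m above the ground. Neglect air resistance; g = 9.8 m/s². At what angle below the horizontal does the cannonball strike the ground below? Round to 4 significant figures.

v_x = 61.71 cos 43.90° = 44.465 m/s.
At impact |v_y| = √(v_y0² + 2 g h) = √(42.790² + 2×9.8×124.6) = 65.369 m/s.
Angle below horizontal = arctan(|v_y| / v_x) = arctan(65.369 / 44.465) = 55.78°.

55.78°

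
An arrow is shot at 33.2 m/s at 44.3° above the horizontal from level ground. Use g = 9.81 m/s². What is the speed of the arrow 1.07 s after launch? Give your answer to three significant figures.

26.9 m/s

v_x = 33.2 cos 44.3° = 23.76 m/s (constant).
v_y(t) = 33.2 sin 44.3° − g t = 23.19 − 9.81 × 1.07 = 12.69 m/s.
Speed = √(v_x² + v_y²) = √(564.5 + 161.0) = 26.9 m/s.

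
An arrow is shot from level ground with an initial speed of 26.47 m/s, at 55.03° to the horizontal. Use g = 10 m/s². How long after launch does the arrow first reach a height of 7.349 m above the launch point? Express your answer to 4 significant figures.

v_y0 = 26.47 sin 55.03° = 21.691 m/s.
Set y = v_y0 t − ½ g t² = 7.349: 5.000 t² − 21.691 t + 7.349 = 0.
t = [21.691 ± √(470.50 − 146.98)] / 10 = (21.691 ± 17.987) / 10, giving t = 0.3704 s or t = 3.968 s.
The arrow is on the way up at the first time, so t = 0.3704 s.

0.3704 s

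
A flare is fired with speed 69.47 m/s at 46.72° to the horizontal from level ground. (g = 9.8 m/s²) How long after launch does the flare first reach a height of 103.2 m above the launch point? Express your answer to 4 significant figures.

v_y0 = 69.47 sin 46.72° = 50.575 m/s.
Set y = v_y0 t − ½ g t² = 103.2: 4.900 t² − 50.575 t + 103.2 = 0.
t = [50.575 ± √(2557.8 − 2022.7)] / 9.8 = (50.575 ± 23.132) / 9.8, giving t = 2.800 s or t = 7.521 s.
The flare is on the way up at the first time, so t = 2.800 s.

2.800 s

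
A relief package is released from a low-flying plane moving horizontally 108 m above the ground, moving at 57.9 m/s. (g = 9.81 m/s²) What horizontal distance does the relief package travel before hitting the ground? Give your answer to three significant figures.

Initial vertical velocity is zero, so the fall time comes from h = ½ g t²: t = √(2 × 108 / 9.81) = 4.692 s.
Horizontal motion is uniform at 57.9 m/s, so x = 57.9 × 4.692 = 272 m.

272 m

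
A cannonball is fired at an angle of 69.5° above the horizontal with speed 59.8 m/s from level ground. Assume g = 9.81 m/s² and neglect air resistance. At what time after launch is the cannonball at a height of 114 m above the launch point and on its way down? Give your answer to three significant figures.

8.77 s

v_y0 = 59.8 sin 69.5° = 56.01 m/s.
Set y = v_y0 t − ½ g t² = 114: 4.905 t² − 56.01 t + 114 = 0.
t = [56.01 ± √(3137 − 2237)] / 9.81 = (56.01 ± 30.00) / 9.81, giving t = 2.65 s or t = 8.77 s.
On the way down corresponds to the larger root: t = 8.77 s.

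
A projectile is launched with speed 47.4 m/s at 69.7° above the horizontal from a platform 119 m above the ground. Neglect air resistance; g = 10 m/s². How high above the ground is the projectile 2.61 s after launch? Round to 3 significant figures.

201 m

v_y0 = 47.4 sin 69.7° = 44.46 m/s.
y(t) = 119 + v_y0 t − ½ g t² = 119 + 44.46×2.61 − ½×10×2.61² = 201 m.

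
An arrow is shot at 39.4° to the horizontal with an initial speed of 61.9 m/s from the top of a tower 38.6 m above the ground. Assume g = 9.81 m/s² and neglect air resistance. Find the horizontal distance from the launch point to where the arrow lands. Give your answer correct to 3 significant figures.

Components: v_x = 61.9 cos 39.4° = 47.83 m/s, v_y = 61.9 sin 39.4° = 39.29 m/s.
Vertical: 0 = 38.6 + 39.29 t − ½(9.81) t² ⇒ 4.905 t² − 39.29 t − 38.6 = 0.
t = [39.29 + √(1544 + 757.3)] / 9.810 = 8.895 s.
Horizontal: R = v_x · t = 47.83 × 8.895 = 425 m.

425 m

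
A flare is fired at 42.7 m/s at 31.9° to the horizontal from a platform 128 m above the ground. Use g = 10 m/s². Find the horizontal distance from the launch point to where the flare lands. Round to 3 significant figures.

283 m

Components: v_x = 42.7 cos 31.9° = 36.25 m/s, v_y = 42.7 sin 31.9° = 22.56 m/s.
Vertical: 0 = 128 + 22.56 t − ½(10) t² ⇒ 5.000 t² − 22.56 t − 128 = 0.
t = [22.56 + √(509.0 + 2560)] / 10.00 = 7.796 s.
Horizontal: R = v_x · t = 36.25 × 7.796 = 283 m.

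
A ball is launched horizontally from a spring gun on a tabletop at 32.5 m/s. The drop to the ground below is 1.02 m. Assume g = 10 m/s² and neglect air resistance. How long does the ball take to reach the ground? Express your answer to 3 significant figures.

0.452 s

The horizontal speed doesn't affect the fall. With v_y0 = 0, h = ½ g t².
t = √(2 × 1.02 / 10) = √0.2040 = 0.452 s.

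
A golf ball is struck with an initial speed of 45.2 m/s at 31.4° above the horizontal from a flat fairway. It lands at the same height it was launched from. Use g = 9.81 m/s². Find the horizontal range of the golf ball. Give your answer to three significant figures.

For level ground, R = v₀² sin(2θ) / g.
sin(2 × 31.4°) = sin 62.80° = 0.8894.
R = (45.2)² × 0.8894 / 9.81 = 185 m.

185 m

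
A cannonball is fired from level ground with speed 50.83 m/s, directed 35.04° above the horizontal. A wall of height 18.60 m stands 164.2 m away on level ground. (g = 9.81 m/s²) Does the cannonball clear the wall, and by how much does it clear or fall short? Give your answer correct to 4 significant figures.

Yes — it clears the wall by 20.19 m.

v_x = 50.83 cos 35.04° = 41.617 m/s; v_y0 = 50.83 sin 35.04° = 29.184 m/s.
Time to reach the wall: t = 164.2 / 41.617 = 3.9455 s.
Height at that point: y = 29.184×3.9455 − 4.905×3.9455² = 38.789 m.
That is 38.789 − 18.60 = 20.19 m above the top of the wall, so the cannonball clears it.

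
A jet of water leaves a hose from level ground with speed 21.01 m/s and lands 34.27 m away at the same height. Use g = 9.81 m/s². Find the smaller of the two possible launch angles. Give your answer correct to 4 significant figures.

24.80°

Level-ground range: R = v₀² sin(2θ)/g ⇒ sin 2θ = R g / v₀² = 34.27×9.81/21.01² = 0.7616.
2θ = arcsin(0.7616) = 49.605° or 180° − 49.605° = 130.395°.
So θ = 24.80° or θ = 65.20°.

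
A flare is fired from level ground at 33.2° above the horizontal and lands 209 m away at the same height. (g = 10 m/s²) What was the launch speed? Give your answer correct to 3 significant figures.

47.8 m/s

On level ground, R = v₀² sin(2θ) / g, so v₀ = √(R g / sin 2θ).
sin(2 × 33.2°) = 0.9164.
v₀ = √(209 × 10 / 0.9164) = √2281 = 47.8 m/s.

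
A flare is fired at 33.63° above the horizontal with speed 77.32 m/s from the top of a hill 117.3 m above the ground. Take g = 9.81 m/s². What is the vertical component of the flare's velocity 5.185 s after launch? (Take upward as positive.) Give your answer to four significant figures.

-8.043 m/s

Initial vertical component: v_y0 = 77.32 sin 33.63° = 42.822 m/s.
v_y(t) = v_y0 − g t = 42.822 − 9.81 × 5.185 = -8.043 m/s.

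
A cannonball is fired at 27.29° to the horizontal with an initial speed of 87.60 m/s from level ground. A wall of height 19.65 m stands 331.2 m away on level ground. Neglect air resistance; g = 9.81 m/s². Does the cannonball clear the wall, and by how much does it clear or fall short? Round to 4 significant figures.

Yes — it clears the wall by 62.44 m.

v_x = 87.60 cos 27.29° = 77.850 m/s; v_y0 = 87.60 sin 27.29° = 40.164 m/s.
Time to reach the wall: t = 331.2 / 77.850 = 4.2543 s.
Height at that point: y = 40.164×4.2543 − 4.905×4.2543² = 82.094 m.
That is 82.094 − 19.65 = 62.44 m above the top of the wall, so the cannonball clears it.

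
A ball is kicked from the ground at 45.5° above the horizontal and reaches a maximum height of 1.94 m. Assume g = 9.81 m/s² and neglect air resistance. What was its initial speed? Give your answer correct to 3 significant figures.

At maximum height v_y = 0, so (v₀ sin θ)² = 2 g H.
v₀ sin 45.5° = √(2 × 9.81 × 1.94) = 6.170 m/s.
v₀ = 6.170 / sin 45.5° = 6.170 / 0.7133 = 8.65 m/s.

8.65 m/s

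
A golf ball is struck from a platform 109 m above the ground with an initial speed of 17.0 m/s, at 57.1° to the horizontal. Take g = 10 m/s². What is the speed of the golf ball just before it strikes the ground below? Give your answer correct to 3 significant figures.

49.7 m/s

v_x = 17.0 cos 57.1° = 9.234 m/s is unchanged throughout.
For the vertical component, v_y² = v_y0² + 2 g h = (14.27)² + 2×10×109 = 2384, so |v_y| = 48.83 m/s.
Impact speed = √(v_x² + v_y²) = √(85.27 + 2384) = 49.7 m/s.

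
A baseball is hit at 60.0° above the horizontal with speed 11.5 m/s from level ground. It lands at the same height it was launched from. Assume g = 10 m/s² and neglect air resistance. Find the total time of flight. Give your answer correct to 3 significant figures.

Vertical component: v_y = 11.5 sin 60.0° = 9.959 m/s.
For a projectile landing at launch height, time of flight is t = 2 v_y / g = 2 × 9.959 / 10 = 1.99 s.

1.99 s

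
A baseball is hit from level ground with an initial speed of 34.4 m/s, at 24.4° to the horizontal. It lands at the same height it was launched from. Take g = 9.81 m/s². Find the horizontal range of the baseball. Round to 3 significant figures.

For level ground, R = v₀² sin(2θ) / g.
sin(2 × 24.4°) = sin 48.80° = 0.7524.
R = (34.4)² × 0.7524 / 9.81 = 90.8 m.

90.8 m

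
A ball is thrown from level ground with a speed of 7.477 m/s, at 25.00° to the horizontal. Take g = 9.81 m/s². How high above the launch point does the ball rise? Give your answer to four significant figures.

0.5089 m

Vertical component of launch velocity: v_y = 7.477 sin 25.00° = 3.1599 m/s.
At the highest point the vertical velocity is zero, so v_y² = 2 g h_max.
h_max = (3.1599)² / (2 × 9.81) = 9.9850 / 19.62 = 0.5089 m.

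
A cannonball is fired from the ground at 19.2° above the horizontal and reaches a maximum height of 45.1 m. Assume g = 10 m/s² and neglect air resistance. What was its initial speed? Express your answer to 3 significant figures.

91.3 m/s

At maximum height v_y = 0, so (v₀ sin θ)² = 2 g H.
v₀ sin 19.2° = √(2 × 10 × 45.1) = 30.03 m/s.
v₀ = 30.03 / sin 19.2° = 30.03 / 0.3289 = 91.3 m/s.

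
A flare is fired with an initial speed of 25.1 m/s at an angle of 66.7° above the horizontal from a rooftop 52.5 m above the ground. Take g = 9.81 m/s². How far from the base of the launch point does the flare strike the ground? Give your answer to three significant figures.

Components: v_x = 25.1 cos 66.7° = 9.928 m/s, v_y = 25.1 sin 66.7° = 23.05 m/s.
Vertical: 0 = 52.5 + 23.05 t − ½(9.81) t² ⇒ 4.905 t² − 23.05 t − 52.5 = 0.
t = [23.05 + √(531.3 + 1030)] / 9.810 = 6.378 s.
Horizontal: R = v_x · t = 9.928 × 6.378 = 63.3 m.

63.3 m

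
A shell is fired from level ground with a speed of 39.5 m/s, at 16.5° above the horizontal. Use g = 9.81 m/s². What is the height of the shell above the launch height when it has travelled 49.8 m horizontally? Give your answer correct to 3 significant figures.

6.27 m

v_x = 39.5 cos 16.5° = 37.87 m/s, v_y0 = 39.5 sin 16.5° = 11.22 m/s.
Time to reach x = 49.8 m: t = x / v_x = 49.8 / 37.87 = 1.315 s.
y = v_y0 t − ½ g t² = 11.22×1.315 − 4.905×1.315² = 6.27 m.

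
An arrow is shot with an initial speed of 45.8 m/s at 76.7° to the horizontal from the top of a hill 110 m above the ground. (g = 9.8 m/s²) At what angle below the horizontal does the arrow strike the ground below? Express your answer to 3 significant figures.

80.7°

v_x = 45.8 cos 76.7° = 10.54 m/s.
At impact |v_y| = √(v_y0² + 2 g h) = √(44.57² + 2×9.8×110) = 64.36 m/s.
Angle below horizontal = arctan(|v_y| / v_x) = arctan(64.36 / 10.54) = 80.7°.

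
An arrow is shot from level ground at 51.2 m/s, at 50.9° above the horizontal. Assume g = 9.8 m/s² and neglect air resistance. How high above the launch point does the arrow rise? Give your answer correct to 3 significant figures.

Vertical component of launch velocity: v_y = 51.2 sin 50.9° = 39.73 m/s.
At the highest point the vertical velocity is zero, so v_y² = 2 g h_max.
h_max = (39.73)² / (2 × 9.8) = 1578 / 19.60 = 80.5 m.

80.5 m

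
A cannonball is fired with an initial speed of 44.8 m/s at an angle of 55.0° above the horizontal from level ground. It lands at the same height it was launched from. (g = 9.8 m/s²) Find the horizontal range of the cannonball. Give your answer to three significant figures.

192 m

Components: v_x = 44.8 cos 55.0° = 25.70 m/s, v_y = 44.8 sin 55.0° = 36.70 m/s.
Time of flight (same landing height): t = 2 v_y / g = 2 × 36.70 / 9.8 = 7.490 s.
Range: R = v_x · t = 25.70 × 7.490 = 192 m.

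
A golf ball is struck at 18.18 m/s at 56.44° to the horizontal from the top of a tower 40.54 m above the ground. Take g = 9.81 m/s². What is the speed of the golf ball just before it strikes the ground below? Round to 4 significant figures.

v_x = 18.18 cos 56.44° = 10.050 m/s is unchanged throughout.
For the vertical component, v_y² = v_y0² + 2 g h = (15.150)² + 2×9.81×40.54 = 1024.9, so |v_y| = 32.014 m/s.
Impact speed = √(v_x² + v_y²) = √(101.00 + 1024.9) = 33.55 m/s.

33.55 m/s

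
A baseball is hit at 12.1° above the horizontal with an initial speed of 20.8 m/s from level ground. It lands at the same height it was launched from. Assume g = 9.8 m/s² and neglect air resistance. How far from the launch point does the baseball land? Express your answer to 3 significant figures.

Components: v_x = 20.8 cos 12.1° = 20.34 m/s, v_y = 20.8 sin 12.1° = 4.360 m/s.
Time of flight (same landing height): t = 2 v_y / g = 2 × 4.360 / 9.8 = 0.8898 s.
Range: R = v_x · t = 20.34 × 0.8898 = 18.1 m.

18.1 m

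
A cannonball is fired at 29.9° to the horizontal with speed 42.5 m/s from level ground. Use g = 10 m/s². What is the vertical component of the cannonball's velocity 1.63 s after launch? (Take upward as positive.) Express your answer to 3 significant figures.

4.89 m/s

Initial vertical component: v_y0 = 42.5 sin 29.9° = 21.19 m/s.
v_y(t) = v_y0 − g t = 21.19 − 10 × 1.63 = 4.89 m/s.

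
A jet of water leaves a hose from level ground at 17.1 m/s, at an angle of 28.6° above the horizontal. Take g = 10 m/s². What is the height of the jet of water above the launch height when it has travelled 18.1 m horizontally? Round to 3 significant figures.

2.60 m

v_x = 17.1 cos 28.6° = 15.01 m/s, v_y0 = 17.1 sin 28.6° = 8.186 m/s.
Time to reach x = 18.1 m: t = x / v_x = 18.1 / 15.01 = 1.206 s.
y = v_y0 t − ½ g t² = 8.186×1.206 − 5.000×1.206² = 2.60 m.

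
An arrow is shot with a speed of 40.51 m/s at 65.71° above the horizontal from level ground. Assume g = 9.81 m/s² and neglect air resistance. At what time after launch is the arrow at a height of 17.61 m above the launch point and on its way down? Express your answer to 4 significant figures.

v_y0 = 40.51 sin 65.71° = 36.924 m/s.
Set y = v_y0 t − ½ g t² = 17.61: 4.905 t² − 36.924 t + 17.61 = 0.
t = [36.924 ± √(1363.4 − 345.51)] / 9.81 = (36.924 ± 31.904) / 9.81, giving t = 0.5117 s or t = 7.016 s.
On the way down corresponds to the larger root: t = 7.016 s.

7.016 s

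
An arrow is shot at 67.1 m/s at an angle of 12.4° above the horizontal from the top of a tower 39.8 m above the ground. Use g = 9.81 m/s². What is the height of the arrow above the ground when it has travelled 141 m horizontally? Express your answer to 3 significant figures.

48.1 m

v_x = 67.1 cos 12.4° = 65.53 m/s, v_y0 = 67.1 sin 12.4° = 14.41 m/s.
Time to reach x = 141 m: t = x / v_x = 141 / 65.53 = 2.152 s.
y = 39.8 + v_y0 t − ½ g t² = 39.8 + 14.41×2.152 − 4.905×2.152² = 48.1 m.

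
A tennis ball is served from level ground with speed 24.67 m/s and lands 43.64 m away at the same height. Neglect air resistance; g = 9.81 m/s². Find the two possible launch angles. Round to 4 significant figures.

Level-ground range: R = v₀² sin(2θ)/g ⇒ sin 2θ = R g / v₀² = 43.64×9.81/24.67² = 0.7034.
2θ = arcsin(0.7034) = 44.700° or 180° − 44.700° = 135.300°.
So θ = 22.35° or θ = 67.65°.

22.35° and 67.65°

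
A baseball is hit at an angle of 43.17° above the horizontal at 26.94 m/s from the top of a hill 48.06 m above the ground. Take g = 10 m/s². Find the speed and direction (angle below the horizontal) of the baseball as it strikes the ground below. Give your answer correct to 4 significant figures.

41.07 m/s at 61.42° below the horizontal

v_x = 26.94 cos 43.17° = 19.648 m/s (constant).
|v_y| at impact = √((18.431)² + 2×10×48.06) = 36.068 m/s.
Speed = √(19.648² + 36.068²) = 41.07 m/s; angle = arctan(36.068/19.648) = 61.42° below horizontal.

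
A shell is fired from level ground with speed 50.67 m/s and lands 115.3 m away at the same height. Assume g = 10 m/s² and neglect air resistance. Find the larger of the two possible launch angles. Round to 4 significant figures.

Level-ground range: R = v₀² sin(2θ)/g ⇒ sin 2θ = R g / v₀² = 115.3×10/50.67² = 0.4491.
2θ = arcsin(0.4491) = 26.686° or 180° − 26.686° = 153.314°.
So θ = 13.34° or θ = 76.66°.

76.66°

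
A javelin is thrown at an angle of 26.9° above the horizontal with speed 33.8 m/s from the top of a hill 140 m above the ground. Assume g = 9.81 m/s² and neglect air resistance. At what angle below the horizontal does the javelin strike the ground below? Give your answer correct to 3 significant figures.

61.1°

v_x = 33.8 cos 26.9° = 30.14 m/s.
At impact |v_y| = √(v_y0² + 2 g h) = √(15.29² + 2×9.81×140) = 54.59 m/s.
Angle below horizontal = arctan(|v_y| / v_x) = arctan(54.59 / 30.14) = 61.1°.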